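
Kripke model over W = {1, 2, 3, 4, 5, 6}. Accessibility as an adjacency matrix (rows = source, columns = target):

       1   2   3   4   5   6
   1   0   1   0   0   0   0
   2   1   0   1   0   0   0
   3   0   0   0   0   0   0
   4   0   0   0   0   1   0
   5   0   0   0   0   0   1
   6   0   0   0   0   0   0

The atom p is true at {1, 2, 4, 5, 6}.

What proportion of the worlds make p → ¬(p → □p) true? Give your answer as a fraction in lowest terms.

1: p is T, ¬(p → □p) is F. ✗
2: p is T, ¬(p → □p) is T. ✓
3: p is F, ¬(p → □p) is F. ✓
4: p is T, ¬(p → □p) is F. ✗
5: p is T, ¬(p → □p) is F. ✗
6: p is T, ¬(p → □p) is F. ✗
That's 2 of 6 worlds, so 2/6 = 1/3.

1/3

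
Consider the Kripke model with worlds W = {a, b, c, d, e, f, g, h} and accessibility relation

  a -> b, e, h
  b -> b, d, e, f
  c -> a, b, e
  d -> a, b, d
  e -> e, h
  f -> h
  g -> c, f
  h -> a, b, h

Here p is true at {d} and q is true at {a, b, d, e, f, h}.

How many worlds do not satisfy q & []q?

2

a: q is T, []q is T. ✓
b: q is T, []q is T. ✓
c: q is F, []q is T. ✗
d: q is T, []q is T. ✓
e: q is T, []q is T. ✓
f: q is T, []q is T. ✓
g: q is F, []q is F. ✗
h: q is T, []q is T. ✓
Satisfying worlds: {a, b, d, e, f, h}.
So q & []q fails at the other 2 worlds.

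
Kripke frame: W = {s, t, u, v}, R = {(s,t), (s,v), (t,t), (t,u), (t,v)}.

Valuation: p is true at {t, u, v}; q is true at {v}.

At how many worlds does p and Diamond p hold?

s: p is F, Diamond p is T. ✗
t: p is T, Diamond p is T. ✓
u: p is T, Diamond p is F. ✗
v: p is T, Diamond p is F. ✗
Satisfying worlds: {t}.

1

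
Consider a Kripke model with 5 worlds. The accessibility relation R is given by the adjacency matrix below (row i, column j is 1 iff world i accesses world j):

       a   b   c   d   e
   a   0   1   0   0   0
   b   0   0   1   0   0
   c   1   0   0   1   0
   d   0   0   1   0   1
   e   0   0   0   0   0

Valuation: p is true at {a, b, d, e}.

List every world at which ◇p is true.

a: successors {b}; p there: b:T. ✓
b: successors {c}; p there: c:F. ✗
c: successors {a, d}; p there: a:T, d:T. ✓
d: successors {c, e}; p there: c:F, e:T. ✓
e: no successors, so ◇p fails. ✗

{a, c, d}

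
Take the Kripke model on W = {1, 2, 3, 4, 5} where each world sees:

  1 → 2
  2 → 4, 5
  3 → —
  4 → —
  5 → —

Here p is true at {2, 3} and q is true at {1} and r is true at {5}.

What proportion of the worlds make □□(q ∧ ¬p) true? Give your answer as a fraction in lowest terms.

1: successors {2}; □(q ∧ ¬p) there: 2:F. ✗
2: successors {4, 5}; □(q ∧ ¬p) there: 4:T, 5:T. ✓
3: no successors, so □□(q ∧ ¬p) holds vacuously. ✓
4: no successors, so □□(q ∧ ¬p) holds vacuously. ✓
5: no successors, so □□(q ∧ ¬p) holds vacuously. ✓
That's 4 of 5 worlds, so 4/5.

4/5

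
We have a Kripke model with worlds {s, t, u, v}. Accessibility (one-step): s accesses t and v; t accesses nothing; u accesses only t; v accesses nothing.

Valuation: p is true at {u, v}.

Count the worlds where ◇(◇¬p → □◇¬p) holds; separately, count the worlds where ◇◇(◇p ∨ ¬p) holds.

2 and 0

For ◇(◇¬p → □◇¬p):
s: successors {t, v}; ◇¬p → □◇¬p there: t:T, v:T. ✓
t: no successors, so ◇(◇¬p → □◇¬p) fails. ✗
u: successors {t}; ◇¬p → □◇¬p there: t:T. ✓
v: no successors, so ◇(◇¬p → □◇¬p) fails. ✗
— 2 worlds.
For ◇◇(◇p ∨ ¬p):
s: successors {t, v}; ◇(◇p ∨ ¬p) there: t:F, v:F. ✗
t: no successors, so ◇◇(◇p ∨ ¬p) fails. ✗
u: successors {t}; ◇(◇p ∨ ¬p) there: t:F. ✗
v: no successors, so ◇◇(◇p ∨ ¬p) fails. ✗
— 0 worlds.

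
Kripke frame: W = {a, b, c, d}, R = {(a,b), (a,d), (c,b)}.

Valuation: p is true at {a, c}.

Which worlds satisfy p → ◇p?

a: p is T, ◇p is F. ✗
b: p is F, ◇p is F. ✓
c: p is T, ◇p is F. ✗
d: p is F, ◇p is F. ✓

{b, d}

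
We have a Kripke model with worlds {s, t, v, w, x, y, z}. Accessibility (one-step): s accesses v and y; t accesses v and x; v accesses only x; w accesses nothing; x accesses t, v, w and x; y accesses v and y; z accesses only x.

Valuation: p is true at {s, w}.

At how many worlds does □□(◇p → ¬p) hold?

7

s: successors {v, y}; □(◇p → ¬p) there: v:T, y:T. ✓
t: successors {v, x}; □(◇p → ¬p) there: v:T, x:T. ✓
v: successors {x}; □(◇p → ¬p) there: x:T. ✓
w: no successors, so □□(◇p → ¬p) holds vacuously. ✓
x: successors {t, v, w, x}; □(◇p → ¬p) there: t:T, v:T, w:T, x:T. ✓
y: successors {v, y}; □(◇p → ¬p) there: v:T, y:T. ✓
z: successors {x}; □(◇p → ¬p) there: x:T. ✓
Satisfying worlds: {s, t, v, w, x, y, z}.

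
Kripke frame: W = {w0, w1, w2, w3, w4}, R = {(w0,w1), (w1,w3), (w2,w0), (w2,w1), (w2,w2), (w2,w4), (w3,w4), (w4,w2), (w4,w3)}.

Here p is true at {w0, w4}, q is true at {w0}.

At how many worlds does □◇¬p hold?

3

w0: successors {w1}; ◇¬p there: w1:T. ✓
w1: successors {w3}; ◇¬p there: w3:F. ✗
w2: successors {w0, w1, w2, w4}; ◇¬p there: w0:T, w1:T, w2:T, w4:T. ✓
w3: successors {w4}; ◇¬p there: w4:T. ✓
w4: successors {w2, w3}; ◇¬p there: w2:T, w3:F. ✗
Satisfying worlds: {w0, w2, w3}.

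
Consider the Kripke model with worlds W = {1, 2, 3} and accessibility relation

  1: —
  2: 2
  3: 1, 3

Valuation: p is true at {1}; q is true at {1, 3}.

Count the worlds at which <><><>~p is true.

1: no successors, so <><><>~p fails. ✗
2: successors {2}; <><>~p there: 2:T. ✓
3: successors {1, 3}; <><>~p there: 1:F, 3:T. ✓
Satisfying worlds: {2, 3}.

2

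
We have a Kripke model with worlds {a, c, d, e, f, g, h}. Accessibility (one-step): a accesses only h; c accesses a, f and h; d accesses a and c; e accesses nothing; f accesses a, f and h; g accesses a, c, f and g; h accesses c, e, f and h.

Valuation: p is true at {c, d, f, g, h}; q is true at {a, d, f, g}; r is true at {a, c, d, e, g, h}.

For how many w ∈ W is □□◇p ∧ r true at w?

3

a: □□◇p is F, r is T. ✗
c: □□◇p is F, r is T. ✗
d: □□◇p is T, r is T. ✓
e: □□◇p is T, r is T. ✓
f: □□◇p is F, r is F. ✗
g: □□◇p is T, r is T. ✓
h: □□◇p is F, r is T. ✗
Satisfying worlds: {d, e, g}.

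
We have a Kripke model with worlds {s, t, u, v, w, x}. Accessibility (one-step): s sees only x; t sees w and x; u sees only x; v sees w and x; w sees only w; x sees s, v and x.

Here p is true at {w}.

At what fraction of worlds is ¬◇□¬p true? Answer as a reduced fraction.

1/6

s: ◇□¬p is T. ✗
t: ◇□¬p is T. ✗
u: ◇□¬p is T. ✗
v: ◇□¬p is T. ✗
w: ◇□¬p is F. ✓
x: ◇□¬p is T. ✗
That's 1 of 6 worlds, so 1/6.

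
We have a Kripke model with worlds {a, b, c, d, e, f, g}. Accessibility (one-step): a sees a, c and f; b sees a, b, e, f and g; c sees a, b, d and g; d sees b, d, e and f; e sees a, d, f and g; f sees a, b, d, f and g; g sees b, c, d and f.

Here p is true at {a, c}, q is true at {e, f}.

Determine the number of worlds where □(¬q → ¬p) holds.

a: successors {a, c, f}; ¬q → ¬p there: a:F, c:F, f:T. ✗
b: successors {a, b, e, f, g}; ¬q → ¬p there: a:F, b:T, e:T, f:T, g:T. ✗
c: successors {a, b, d, g}; ¬q → ¬p there: a:F, b:T, d:T, g:T. ✗
d: successors {b, d, e, f}; ¬q → ¬p there: b:T, d:T, e:T, f:T. ✓
e: successors {a, d, f, g}; ¬q → ¬p there: a:F, d:T, f:T, g:T. ✗
f: successors {a, b, d, f, g}; ¬q → ¬p there: a:F, b:T, d:T, f:T, g:T. ✗
g: successors {b, c, d, f}; ¬q → ¬p there: b:T, c:F, d:T, f:T. ✗
Satisfying worlds: {d}.

1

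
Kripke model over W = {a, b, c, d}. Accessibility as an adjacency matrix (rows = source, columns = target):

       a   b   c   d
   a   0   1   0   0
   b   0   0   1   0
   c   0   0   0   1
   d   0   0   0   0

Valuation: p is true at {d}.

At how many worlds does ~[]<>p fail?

a: []<>p is F. ✓
b: []<>p is T. ✗
c: []<>p is F. ✓
d: []<>p is T. ✗
Satisfying worlds: {a, c}.
So ~[]<>p fails at the other 2 worlds.

2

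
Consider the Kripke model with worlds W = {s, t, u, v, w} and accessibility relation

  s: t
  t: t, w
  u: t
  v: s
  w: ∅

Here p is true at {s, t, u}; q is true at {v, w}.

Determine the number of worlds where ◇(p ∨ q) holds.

s: successors {t}; p ∨ q there: t:T. ✓
t: successors {t, w}; p ∨ q there: t:T, w:T. ✓
u: successors {t}; p ∨ q there: t:T. ✓
v: successors {s}; p ∨ q there: s:T. ✓
w: no successors, so ◇(p ∨ q) fails. ✗
Satisfying worlds: {s, t, u, v}.

4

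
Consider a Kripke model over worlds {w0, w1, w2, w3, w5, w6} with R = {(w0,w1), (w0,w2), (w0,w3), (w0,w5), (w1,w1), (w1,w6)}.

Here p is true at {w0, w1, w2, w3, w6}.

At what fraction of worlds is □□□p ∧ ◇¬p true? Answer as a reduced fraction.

1/6

w0: □□□p is T, ◇¬p is T. ✓
w1: □□□p is T, ◇¬p is F. ✗
w2: □□□p is T, ◇¬p is F. ✗
w3: □□□p is T, ◇¬p is F. ✗
w5: □□□p is T, ◇¬p is F. ✗
w6: □□□p is T, ◇¬p is F. ✗
That's 1 of 6 worlds, so 1/6.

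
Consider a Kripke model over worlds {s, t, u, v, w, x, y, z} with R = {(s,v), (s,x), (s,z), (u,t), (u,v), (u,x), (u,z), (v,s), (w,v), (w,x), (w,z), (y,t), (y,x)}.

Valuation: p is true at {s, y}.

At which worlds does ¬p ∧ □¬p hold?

{t, u, w, x, z}

s: ¬p is F, □¬p is T. ✗
t: ¬p is T, □¬p is T. ✓
u: ¬p is T, □¬p is T. ✓
v: ¬p is T, □¬p is F. ✗
w: ¬p is T, □¬p is T. ✓
x: ¬p is T, □¬p is T. ✓
y: ¬p is F, □¬p is T. ✗
z: ¬p is T, □¬p is T. ✓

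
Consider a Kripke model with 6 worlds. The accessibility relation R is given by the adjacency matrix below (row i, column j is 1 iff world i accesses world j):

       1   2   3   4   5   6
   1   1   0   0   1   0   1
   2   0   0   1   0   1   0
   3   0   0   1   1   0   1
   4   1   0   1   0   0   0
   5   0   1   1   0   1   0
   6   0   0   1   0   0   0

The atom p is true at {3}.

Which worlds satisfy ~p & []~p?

{1}

1: ~p is T, []~p is T. ✓
2: ~p is T, []~p is F. ✗
3: ~p is F, []~p is F. ✗
4: ~p is T, []~p is F. ✗
5: ~p is T, []~p is F. ✗
6: ~p is T, []~p is F. ✗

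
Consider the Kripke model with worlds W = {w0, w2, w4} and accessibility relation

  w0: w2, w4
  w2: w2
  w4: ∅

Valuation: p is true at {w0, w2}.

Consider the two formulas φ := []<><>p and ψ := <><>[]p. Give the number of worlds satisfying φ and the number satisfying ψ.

2 and 2

For []<><>p:
w0: successors {w2, w4}; <><>p there: w2:T, w4:F. ✗
w2: successors {w2}; <><>p there: w2:T. ✓
w4: no successors, so []<><>p holds vacuously. ✓
— 2 worlds.
For <><>[]p:
w0: successors {w2, w4}; <>[]p there: w2:T, w4:F. ✓
w2: successors {w2}; <>[]p there: w2:T. ✓
w4: no successors, so <><>[]p fails. ✗
— 2 worlds.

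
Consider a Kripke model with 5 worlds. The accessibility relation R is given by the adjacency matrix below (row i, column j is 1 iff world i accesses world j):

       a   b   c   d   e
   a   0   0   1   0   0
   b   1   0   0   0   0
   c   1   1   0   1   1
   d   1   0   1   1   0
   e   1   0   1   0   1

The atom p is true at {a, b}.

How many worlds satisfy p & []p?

a: p is T, []p is F. ✗
b: p is T, []p is T. ✓
c: p is F, []p is F. ✗
d: p is F, []p is F. ✗
e: p is F, []p is F. ✗
Satisfying worlds: {b}.

1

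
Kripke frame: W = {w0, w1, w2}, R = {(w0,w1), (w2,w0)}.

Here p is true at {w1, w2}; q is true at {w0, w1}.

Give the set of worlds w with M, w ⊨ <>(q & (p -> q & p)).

{w0, w2}

w0: successors {w1}; q & (p -> q & p) there: w1:T. ✓
w1: no successors, so <>(q & (p -> q & p)) fails. ✗
w2: successors {w0}; q & (p -> q & p) there: w0:T. ✓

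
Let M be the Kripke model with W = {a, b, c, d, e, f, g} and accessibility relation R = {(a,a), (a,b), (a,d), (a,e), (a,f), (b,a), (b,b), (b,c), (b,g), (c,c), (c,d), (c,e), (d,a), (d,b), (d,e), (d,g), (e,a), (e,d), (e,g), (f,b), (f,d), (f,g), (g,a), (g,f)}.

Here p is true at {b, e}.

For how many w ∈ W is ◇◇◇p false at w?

a: successors {a, b, d, e, f}; ◇◇p there: a:T, b:T, d:T, e:T, f:T. ✓
b: successors {a, b, c, g}; ◇◇p there: a:T, b:T, c:T, g:T. ✓
c: successors {c, d, e}; ◇◇p there: c:T, d:T, e:T. ✓
d: successors {a, b, e, g}; ◇◇p there: a:T, b:T, e:T, g:T. ✓
e: successors {a, d, g}; ◇◇p there: a:T, d:T, g:T. ✓
f: successors {b, d, g}; ◇◇p there: b:T, d:T, g:T. ✓
g: successors {a, f}; ◇◇p there: a:T, f:T. ✓
Satisfying worlds: {a, b, c, d, e, f, g}.
So ◇◇◇p fails at the other 0 worlds.

0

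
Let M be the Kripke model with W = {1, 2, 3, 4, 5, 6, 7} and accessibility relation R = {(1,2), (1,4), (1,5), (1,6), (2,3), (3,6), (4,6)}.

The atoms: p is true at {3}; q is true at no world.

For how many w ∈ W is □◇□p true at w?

1: successors {2, 4, 5, 6}; ◇□p there: 2:F, 4:T, 5:F, 6:F. ✗
2: successors {3}; ◇□p there: 3:T. ✓
3: successors {6}; ◇□p there: 6:F. ✗
4: successors {6}; ◇□p there: 6:F. ✗
5: no successors, so □◇□p holds vacuously. ✓
6: no successors, so □◇□p holds vacuously. ✓
7: no successors, so □◇□p holds vacuously. ✓
Satisfying worlds: {2, 5, 6, 7}.

4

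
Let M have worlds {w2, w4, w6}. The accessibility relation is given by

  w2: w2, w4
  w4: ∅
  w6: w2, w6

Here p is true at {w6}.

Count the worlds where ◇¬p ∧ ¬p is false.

2

w2: ◇¬p is T, ¬p is T. ✓
w4: ◇¬p is F, ¬p is T. ✗
w6: ◇¬p is T, ¬p is F. ✗
Satisfying worlds: {w2}.
So ◇¬p ∧ ¬p fails at the other 2 worlds.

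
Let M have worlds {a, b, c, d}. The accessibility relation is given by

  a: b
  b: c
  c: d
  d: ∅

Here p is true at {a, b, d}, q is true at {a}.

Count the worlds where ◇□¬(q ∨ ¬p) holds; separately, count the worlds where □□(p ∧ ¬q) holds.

2 and 3

For ◇□¬(q ∨ ¬p):
a: successors {b}; □¬(q ∨ ¬p) there: b:F. ✗
b: successors {c}; □¬(q ∨ ¬p) there: c:T. ✓
c: successors {d}; □¬(q ∨ ¬p) there: d:T. ✓
d: no successors, so ◇□¬(q ∨ ¬p) fails. ✗
— 2 worlds.
For □□(p ∧ ¬q):
a: successors {b}; □(p ∧ ¬q) there: b:F. ✗
b: successors {c}; □(p ∧ ¬q) there: c:T. ✓
c: successors {d}; □(p ∧ ¬q) there: d:T. ✓
d: no successors, so □□(p ∧ ¬q) holds vacuously. ✓
— 3 worlds.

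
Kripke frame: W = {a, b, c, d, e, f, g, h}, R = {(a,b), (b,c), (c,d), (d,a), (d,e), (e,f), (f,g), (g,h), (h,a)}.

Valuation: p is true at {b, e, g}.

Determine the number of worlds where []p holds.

a: successors {b}; p there: b:T. ✓
b: successors {c}; p there: c:F. ✗
c: successors {d}; p there: d:F. ✗
d: successors {a, e}; p there: a:F, e:T. ✗
e: successors {f}; p there: f:F. ✗
f: successors {g}; p there: g:T. ✓
g: successors {h}; p there: h:F. ✗
h: successors {a}; p there: a:F. ✗
Satisfying worlds: {a, f}.

2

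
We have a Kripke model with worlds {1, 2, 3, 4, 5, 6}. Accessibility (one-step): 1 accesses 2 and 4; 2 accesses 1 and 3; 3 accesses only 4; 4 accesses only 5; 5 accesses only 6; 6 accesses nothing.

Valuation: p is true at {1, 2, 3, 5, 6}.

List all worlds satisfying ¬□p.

1: □p is F. ✓
2: □p is T. ✗
3: □p is F. ✓
4: □p is T. ✗
5: □p is T. ✗
6: □p is T. ✗

{1, 3}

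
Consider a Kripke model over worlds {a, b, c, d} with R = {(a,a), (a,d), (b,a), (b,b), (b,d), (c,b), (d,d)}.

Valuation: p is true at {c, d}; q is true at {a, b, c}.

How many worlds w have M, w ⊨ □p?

a: successors {a, d}; p there: a:F, d:T. ✗
b: successors {a, b, d}; p there: a:F, b:F, d:T. ✗
c: successors {b}; p there: b:F. ✗
d: successors {d}; p there: d:T. ✓
Satisfying worlds: {d}.

1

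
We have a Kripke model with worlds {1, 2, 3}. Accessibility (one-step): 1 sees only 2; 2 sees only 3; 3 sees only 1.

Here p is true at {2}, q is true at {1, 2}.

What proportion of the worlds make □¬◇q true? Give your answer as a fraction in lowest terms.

1/3

1: successors {2}; ¬◇q there: 2:T. ✓
2: successors {3}; ¬◇q there: 3:F. ✗
3: successors {1}; ¬◇q there: 1:F. ✗
That's 1 of 3 worlds, so 1/3.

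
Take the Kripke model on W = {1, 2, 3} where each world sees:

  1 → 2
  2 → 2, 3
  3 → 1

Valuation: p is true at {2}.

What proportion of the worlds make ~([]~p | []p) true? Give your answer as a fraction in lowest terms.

1/3

1: []~p | []p is T. ✗
2: []~p | []p is F. ✓
3: []~p | []p is T. ✗
That's 1 of 3 worlds, so 1/3.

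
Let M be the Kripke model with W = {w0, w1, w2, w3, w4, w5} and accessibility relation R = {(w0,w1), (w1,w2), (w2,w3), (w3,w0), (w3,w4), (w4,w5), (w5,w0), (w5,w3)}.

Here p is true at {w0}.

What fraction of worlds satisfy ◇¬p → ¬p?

w0: ◇¬p is T, ¬p is F. ✗
w1: ◇¬p is T, ¬p is T. ✓
w2: ◇¬p is T, ¬p is T. ✓
w3: ◇¬p is T, ¬p is T. ✓
w4: ◇¬p is T, ¬p is T. ✓
w5: ◇¬p is T, ¬p is T. ✓
That's 5 of 6 worlds, so 5/6.

5/6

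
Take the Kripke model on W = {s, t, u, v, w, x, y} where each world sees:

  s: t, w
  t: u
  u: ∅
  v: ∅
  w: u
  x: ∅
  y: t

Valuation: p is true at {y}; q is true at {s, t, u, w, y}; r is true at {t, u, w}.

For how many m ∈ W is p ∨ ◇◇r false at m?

s: p is F, ◇◇r is T. ✓
t: p is F, ◇◇r is F. ✗
u: p is F, ◇◇r is F. ✗
v: p is F, ◇◇r is F. ✗
w: p is F, ◇◇r is F. ✗
x: p is F, ◇◇r is F. ✗
y: p is T, ◇◇r is T. ✓
Satisfying worlds: {s, y}.
So p ∨ ◇◇r fails at the other 5 worlds.

5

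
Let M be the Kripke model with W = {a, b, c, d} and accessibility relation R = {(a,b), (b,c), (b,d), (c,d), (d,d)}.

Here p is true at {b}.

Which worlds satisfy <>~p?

{b, c, d}

a: successors {b}; ~p there: b:F. ✗
b: successors {c, d}; ~p there: c:T, d:T. ✓
c: successors {d}; ~p there: d:T. ✓
d: successors {d}; ~p there: d:T. ✓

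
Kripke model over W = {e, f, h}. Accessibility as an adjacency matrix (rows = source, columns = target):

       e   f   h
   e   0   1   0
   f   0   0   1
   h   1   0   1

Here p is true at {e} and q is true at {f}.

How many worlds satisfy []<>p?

e: successors {f}; <>p there: f:F. ✗
f: successors {h}; <>p there: h:T. ✓
h: successors {e, h}; <>p there: e:F, h:T. ✗
Satisfying worlds: {f}.

1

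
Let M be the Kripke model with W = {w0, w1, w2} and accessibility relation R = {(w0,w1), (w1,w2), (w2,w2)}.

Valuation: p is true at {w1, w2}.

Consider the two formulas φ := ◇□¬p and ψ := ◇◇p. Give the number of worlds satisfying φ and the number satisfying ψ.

0 and 3

For ◇□¬p:
w0: successors {w1}; □¬p there: w1:F. ✗
w1: successors {w2}; □¬p there: w2:F. ✗
w2: successors {w2}; □¬p there: w2:F. ✗
— 0 worlds.
For ◇◇p:
w0: successors {w1}; ◇p there: w1:T. ✓
w1: successors {w2}; ◇p there: w2:T. ✓
w2: successors {w2}; ◇p there: w2:T. ✓
— 3 worlds.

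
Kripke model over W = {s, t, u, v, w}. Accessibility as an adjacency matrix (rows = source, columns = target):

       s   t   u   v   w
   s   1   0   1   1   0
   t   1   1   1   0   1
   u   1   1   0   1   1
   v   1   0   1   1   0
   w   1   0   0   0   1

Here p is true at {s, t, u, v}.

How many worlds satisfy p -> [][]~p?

s: p is T, [][]~p is F. ✗
t: p is T, [][]~p is F. ✗
u: p is T, [][]~p is F. ✗
v: p is T, [][]~p is F. ✗
w: p is F, [][]~p is F. ✓
Satisfying worlds: {w}.

1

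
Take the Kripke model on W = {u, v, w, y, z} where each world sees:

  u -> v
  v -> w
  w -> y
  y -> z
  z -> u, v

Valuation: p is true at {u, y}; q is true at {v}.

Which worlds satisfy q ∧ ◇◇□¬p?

u: q is F, ◇◇□¬p is F. ✗
v: q is T, ◇◇□¬p is T. ✓
w: q is F, ◇◇□¬p is F. ✗
y: q is F, ◇◇□¬p is T. ✗
z: q is F, ◇◇□¬p is T. ✗

{v}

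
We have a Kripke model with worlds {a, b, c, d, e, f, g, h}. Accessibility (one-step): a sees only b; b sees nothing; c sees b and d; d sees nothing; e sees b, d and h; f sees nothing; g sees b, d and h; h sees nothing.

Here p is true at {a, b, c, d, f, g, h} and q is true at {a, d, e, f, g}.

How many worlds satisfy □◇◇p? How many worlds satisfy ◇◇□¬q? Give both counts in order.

For □◇◇p:
a: successors {b}; ◇◇p there: b:F. ✗
b: no successors, so □◇◇p holds vacuously. ✓
c: successors {b, d}; ◇◇p there: b:F, d:F. ✗
d: no successors, so □◇◇p holds vacuously. ✓
e: successors {b, d, h}; ◇◇p there: b:F, d:F, h:F. ✗
f: no successors, so □◇◇p holds vacuously. ✓
g: successors {b, d, h}; ◇◇p there: b:F, d:F, h:F. ✗
h: no successors, so □◇◇p holds vacuously. ✓
— 4 worlds.
For ◇◇□¬q:
a: successors {b}; ◇□¬q there: b:F. ✗
b: no successors, so ◇◇□¬q fails. ✗
c: successors {b, d}; ◇□¬q there: b:F, d:F. ✗
d: no successors, so ◇◇□¬q fails. ✗
e: successors {b, d, h}; ◇□¬q there: b:F, d:F, h:F. ✗
f: no successors, so ◇◇□¬q fails. ✗
g: successors {b, d, h}; ◇□¬q there: b:F, d:F, h:F. ✗
h: no successors, so ◇◇□¬q fails. ✗
— 0 worlds.

4 and 0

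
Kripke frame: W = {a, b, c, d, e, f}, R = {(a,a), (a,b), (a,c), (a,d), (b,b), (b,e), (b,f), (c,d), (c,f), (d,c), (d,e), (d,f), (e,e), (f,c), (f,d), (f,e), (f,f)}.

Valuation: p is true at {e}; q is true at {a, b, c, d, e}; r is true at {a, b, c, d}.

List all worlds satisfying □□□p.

a: successors {a, b, c, d}; □□p there: a:F, b:F, c:F, d:F. ✗
b: successors {b, e, f}; □□p there: b:F, e:T, f:F. ✗
c: successors {d, f}; □□p there: d:F, f:F. ✗
d: successors {c, e, f}; □□p there: c:F, e:T, f:F. ✗
e: successors {e}; □□p there: e:T. ✓
f: successors {c, d, e, f}; □□p there: c:F, d:F, e:T, f:F. ✗

{e}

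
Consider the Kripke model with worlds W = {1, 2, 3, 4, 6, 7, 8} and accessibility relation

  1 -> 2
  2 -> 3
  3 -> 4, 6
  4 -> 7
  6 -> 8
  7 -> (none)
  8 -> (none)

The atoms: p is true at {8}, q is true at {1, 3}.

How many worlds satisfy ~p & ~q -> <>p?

1: ~p & ~q is F, <>p is F. ✓
2: ~p & ~q is T, <>p is F. ✗
3: ~p & ~q is F, <>p is F. ✓
4: ~p & ~q is T, <>p is F. ✗
6: ~p & ~q is T, <>p is T. ✓
7: ~p & ~q is T, <>p is F. ✗
8: ~p & ~q is F, <>p is F. ✓
Satisfying worlds: {1, 3, 6, 8}.

4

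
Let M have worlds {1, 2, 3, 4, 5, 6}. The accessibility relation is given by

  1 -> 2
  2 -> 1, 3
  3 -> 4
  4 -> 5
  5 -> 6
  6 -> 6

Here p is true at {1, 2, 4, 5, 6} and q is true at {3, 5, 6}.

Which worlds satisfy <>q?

1: successors {2}; q there: 2:F. ✗
2: successors {1, 3}; q there: 1:F, 3:T. ✓
3: successors {4}; q there: 4:F. ✗
4: successors {5}; q there: 5:T. ✓
5: successors {6}; q there: 6:T. ✓
6: successors {6}; q there: 6:T. ✓

{2, 4, 5, 6}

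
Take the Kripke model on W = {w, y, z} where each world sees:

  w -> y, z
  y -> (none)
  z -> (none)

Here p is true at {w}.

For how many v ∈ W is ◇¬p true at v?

w: successors {y, z}; ¬p there: y:T, z:T. ✓
y: no successors, so ◇¬p fails. ✗
z: no successors, so ◇¬p fails. ✗
Satisfying worlds: {w}.

1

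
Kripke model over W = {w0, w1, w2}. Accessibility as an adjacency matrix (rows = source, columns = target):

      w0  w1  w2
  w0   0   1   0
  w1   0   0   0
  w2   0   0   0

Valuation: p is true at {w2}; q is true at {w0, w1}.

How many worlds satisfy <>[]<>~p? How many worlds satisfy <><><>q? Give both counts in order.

For <>[]<>~p:
w0: successors {w1}; []<>~p there: w1:T. ✓
w1: no successors, so <>[]<>~p fails. ✗
w2: no successors, so <>[]<>~p fails. ✗
— 1 world.
For <><><>q:
w0: successors {w1}; <><>q there: w1:F. ✗
w1: no successors, so <><><>q fails. ✗
w2: no successors, so <><><>q fails. ✗
— 0 worlds.

1 and 0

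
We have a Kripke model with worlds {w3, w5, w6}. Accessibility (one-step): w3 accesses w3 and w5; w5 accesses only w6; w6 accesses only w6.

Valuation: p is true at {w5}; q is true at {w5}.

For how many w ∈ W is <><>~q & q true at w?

1

w3: <><>~q is T, q is F. ✗
w5: <><>~q is T, q is T. ✓
w6: <><>~q is T, q is F. ✗
Satisfying worlds: {w5}.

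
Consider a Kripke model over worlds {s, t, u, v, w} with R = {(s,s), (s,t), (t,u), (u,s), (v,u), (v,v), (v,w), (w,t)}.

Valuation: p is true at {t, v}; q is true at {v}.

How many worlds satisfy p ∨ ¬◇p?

s: p is F, ¬◇p is F. ✗
t: p is T, ¬◇p is T. ✓
u: p is F, ¬◇p is T. ✓
v: p is T, ¬◇p is F. ✓
w: p is F, ¬◇p is F. ✗
Satisfying worlds: {t, u, v}.

3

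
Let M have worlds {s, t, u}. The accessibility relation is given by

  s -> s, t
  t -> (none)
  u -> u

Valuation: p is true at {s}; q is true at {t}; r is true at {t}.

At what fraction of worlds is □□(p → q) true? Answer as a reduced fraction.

2/3

s: successors {s, t}; □(p → q) there: s:F, t:T. ✗
t: no successors, so □□(p → q) holds vacuously. ✓
u: successors {u}; □(p → q) there: u:T. ✓
That's 2 of 3 worlds, so 2/3.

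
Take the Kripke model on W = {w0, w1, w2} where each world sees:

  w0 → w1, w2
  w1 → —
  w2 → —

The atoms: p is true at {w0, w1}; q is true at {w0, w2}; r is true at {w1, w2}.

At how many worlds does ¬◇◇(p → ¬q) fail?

0

w0: ◇◇(p → ¬q) is F. ✓
w1: ◇◇(p → ¬q) is F. ✓
w2: ◇◇(p → ¬q) is F. ✓
Satisfying worlds: {w0, w1, w2}.
So ¬◇◇(p → ¬q) fails at the other 0 worlds.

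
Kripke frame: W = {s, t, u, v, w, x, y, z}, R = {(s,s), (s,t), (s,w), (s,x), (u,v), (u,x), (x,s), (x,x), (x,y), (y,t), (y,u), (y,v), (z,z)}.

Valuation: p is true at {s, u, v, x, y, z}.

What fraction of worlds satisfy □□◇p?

5/8

s: successors {s, t, w, x}; □◇p there: s:F, t:T, w:T, x:T. ✗
t: no successors, so □□◇p holds vacuously. ✓
u: successors {v, x}; □◇p there: v:T, x:T. ✓
v: no successors, so □□◇p holds vacuously. ✓
w: no successors, so □□◇p holds vacuously. ✓
x: successors {s, x, y}; □◇p there: s:F, x:T, y:F. ✗
y: successors {t, u, v}; □◇p there: t:T, u:F, v:T. ✗
z: successors {z}; □◇p there: z:T. ✓
That's 5 of 8 worlds, so 5/8.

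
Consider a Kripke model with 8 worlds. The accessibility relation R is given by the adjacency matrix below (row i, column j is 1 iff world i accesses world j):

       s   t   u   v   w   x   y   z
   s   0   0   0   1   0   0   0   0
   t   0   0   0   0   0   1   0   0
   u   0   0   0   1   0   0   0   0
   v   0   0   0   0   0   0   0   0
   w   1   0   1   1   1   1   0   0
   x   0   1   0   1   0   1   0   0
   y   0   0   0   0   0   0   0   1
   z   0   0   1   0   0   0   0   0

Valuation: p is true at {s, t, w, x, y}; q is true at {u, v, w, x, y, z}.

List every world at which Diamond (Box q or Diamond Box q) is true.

s: successors {v}; Box q or Diamond Box q there: v:T. ✓
t: successors {x}; Box q or Diamond Box q there: x:T. ✓
u: successors {v}; Box q or Diamond Box q there: v:T. ✓
v: no successors, so Diamond (Box q or Diamond Box q) fails. ✗
w: successors {s, u, v, w, x}; Box q or Diamond Box q there: s:T, u:T, v:T, w:T, x:T. ✓
x: successors {t, v, x}; Box q or Diamond Box q there: t:T, v:T, x:T. ✓
y: successors {z}; Box q or Diamond Box q there: z:T. ✓
z: successors {u}; Box q or Diamond Box q there: u:T. ✓

{s, t, u, w, x, y, z}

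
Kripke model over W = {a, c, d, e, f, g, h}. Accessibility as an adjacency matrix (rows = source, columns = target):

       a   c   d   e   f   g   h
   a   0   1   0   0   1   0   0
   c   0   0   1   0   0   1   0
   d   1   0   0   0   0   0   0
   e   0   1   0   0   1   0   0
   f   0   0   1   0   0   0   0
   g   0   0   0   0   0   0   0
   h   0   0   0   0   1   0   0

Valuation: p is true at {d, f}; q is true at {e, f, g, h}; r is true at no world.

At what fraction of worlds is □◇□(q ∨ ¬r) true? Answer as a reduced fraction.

6/7

a: successors {c, f}; ◇□(q ∨ ¬r) there: c:T, f:T. ✓
c: successors {d, g}; ◇□(q ∨ ¬r) there: d:T, g:F. ✗
d: successors {a}; ◇□(q ∨ ¬r) there: a:T. ✓
e: successors {c, f}; ◇□(q ∨ ¬r) there: c:T, f:T. ✓
f: successors {d}; ◇□(q ∨ ¬r) there: d:T. ✓
g: no successors, so □◇□(q ∨ ¬r) holds vacuously. ✓
h: successors {f}; ◇□(q ∨ ¬r) there: f:T. ✓
That's 6 of 7 worlds, so 6/7.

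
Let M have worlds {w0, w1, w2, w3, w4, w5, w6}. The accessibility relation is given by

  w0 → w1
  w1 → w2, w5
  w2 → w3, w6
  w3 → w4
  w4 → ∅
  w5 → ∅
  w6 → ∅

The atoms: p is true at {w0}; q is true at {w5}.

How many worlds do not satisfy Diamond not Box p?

w0: successors {w1}; not Box p there: w1:T. ✓
w1: successors {w2, w5}; not Box p there: w2:T, w5:F. ✓
w2: successors {w3, w6}; not Box p there: w3:T, w6:F. ✓
w3: successors {w4}; not Box p there: w4:F. ✗
w4: no successors, so Diamond not Box p fails. ✗
w5: no successors, so Diamond not Box p fails. ✗
w6: no successors, so Diamond not Box p fails. ✗
Satisfying worlds: {w0, w1, w2}.
So Diamond not Box p fails at the other 4 worlds.

4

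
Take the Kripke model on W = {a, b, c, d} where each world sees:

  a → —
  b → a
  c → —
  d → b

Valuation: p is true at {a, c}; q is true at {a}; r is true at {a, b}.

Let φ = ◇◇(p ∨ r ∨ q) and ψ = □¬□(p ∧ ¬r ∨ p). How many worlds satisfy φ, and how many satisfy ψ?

For ◇◇(p ∨ r ∨ q):
a: no successors, so ◇◇(p ∨ r ∨ q) fails. ✗
b: successors {a}; ◇(p ∨ r ∨ q) there: a:F. ✗
c: no successors, so ◇◇(p ∨ r ∨ q) fails. ✗
d: successors {b}; ◇(p ∨ r ∨ q) there: b:T. ✓
— 1 world.
For □¬□(p ∧ ¬r ∨ p):
a: no successors, so □¬□(p ∧ ¬r ∨ p) holds vacuously. ✓
b: successors {a}; ¬□(p ∧ ¬r ∨ p) there: a:F. ✗
c: no successors, so □¬□(p ∧ ¬r ∨ p) holds vacuously. ✓
d: successors {b}; ¬□(p ∧ ¬r ∨ p) there: b:F. ✗
— 2 worlds.

1 and 2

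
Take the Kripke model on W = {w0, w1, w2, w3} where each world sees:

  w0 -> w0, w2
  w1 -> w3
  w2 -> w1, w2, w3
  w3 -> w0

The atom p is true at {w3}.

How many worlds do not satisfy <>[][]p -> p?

w0: <>[][]p is F, p is F. ✓
w1: <>[][]p is F, p is F. ✓
w2: <>[][]p is F, p is F. ✓
w3: <>[][]p is F, p is T. ✓
Satisfying worlds: {w0, w1, w2, w3}.
So <>[][]p -> p fails at the other 0 worlds.

0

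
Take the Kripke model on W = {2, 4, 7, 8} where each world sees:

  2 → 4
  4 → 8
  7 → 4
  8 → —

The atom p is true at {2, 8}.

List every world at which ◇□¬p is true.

2: successors {4}; □¬p there: 4:F. ✗
4: successors {8}; □¬p there: 8:T. ✓
7: successors {4}; □¬p there: 4:F. ✗
8: no successors, so ◇□¬p fails. ✗

{4}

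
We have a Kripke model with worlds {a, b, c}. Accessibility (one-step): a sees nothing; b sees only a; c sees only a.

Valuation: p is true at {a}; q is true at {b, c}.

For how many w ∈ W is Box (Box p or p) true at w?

3

a: no successors, so Box (Box p or p) holds vacuously. ✓
b: successors {a}; Box p or p there: a:T. ✓
c: successors {a}; Box p or p there: a:T. ✓
Satisfying worlds: {a, b, c}.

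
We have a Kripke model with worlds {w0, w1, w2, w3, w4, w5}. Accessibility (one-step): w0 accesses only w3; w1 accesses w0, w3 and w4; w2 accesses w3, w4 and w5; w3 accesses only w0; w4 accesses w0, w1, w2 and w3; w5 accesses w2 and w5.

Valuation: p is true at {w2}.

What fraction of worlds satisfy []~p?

w0: successors {w3}; ~p there: w3:T. ✓
w1: successors {w0, w3, w4}; ~p there: w0:T, w3:T, w4:T. ✓
w2: successors {w3, w4, w5}; ~p there: w3:T, w4:T, w5:T. ✓
w3: successors {w0}; ~p there: w0:T. ✓
w4: successors {w0, w1, w2, w3}; ~p there: w0:T, w1:T, w2:F, w3:T. ✗
w5: successors {w2, w5}; ~p there: w2:F, w5:T. ✗
That's 4 of 6 worlds, so 4/6 = 2/3.

2/3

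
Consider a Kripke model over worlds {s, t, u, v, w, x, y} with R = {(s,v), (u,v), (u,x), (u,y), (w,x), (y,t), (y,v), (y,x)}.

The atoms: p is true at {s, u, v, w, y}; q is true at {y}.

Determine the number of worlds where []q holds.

s: successors {v}; q there: v:F. ✗
t: no successors, so []q holds vacuously. ✓
u: successors {v, x, y}; q there: v:F, x:F, y:T. ✗
v: no successors, so []q holds vacuously. ✓
w: successors {x}; q there: x:F. ✗
x: no successors, so []q holds vacuously. ✓
y: successors {t, v, x}; q there: t:F, v:F, x:F. ✗
Satisfying worlds: {t, v, x}.

3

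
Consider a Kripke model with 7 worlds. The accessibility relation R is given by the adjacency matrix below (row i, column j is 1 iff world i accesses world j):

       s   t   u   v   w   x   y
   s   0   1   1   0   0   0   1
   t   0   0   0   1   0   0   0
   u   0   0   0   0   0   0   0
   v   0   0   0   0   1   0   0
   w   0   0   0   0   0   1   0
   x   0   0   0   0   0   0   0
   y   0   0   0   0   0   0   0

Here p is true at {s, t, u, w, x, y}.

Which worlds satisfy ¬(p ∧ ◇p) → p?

{s, t, u, w, x, y}

s: ¬(p ∧ ◇p) is F, p is T. ✓
t: ¬(p ∧ ◇p) is T, p is T. ✓
u: ¬(p ∧ ◇p) is T, p is T. ✓
v: ¬(p ∧ ◇p) is T, p is F. ✗
w: ¬(p ∧ ◇p) is F, p is T. ✓
x: ¬(p ∧ ◇p) is T, p is T. ✓
y: ¬(p ∧ ◇p) is T, p is T. ✓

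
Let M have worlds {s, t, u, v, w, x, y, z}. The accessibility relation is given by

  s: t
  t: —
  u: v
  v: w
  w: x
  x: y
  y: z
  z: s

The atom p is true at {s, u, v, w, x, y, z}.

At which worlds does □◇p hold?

s: successors {t}; ◇p there: t:F. ✗
t: no successors, so □◇p holds vacuously. ✓
u: successors {v}; ◇p there: v:T. ✓
v: successors {w}; ◇p there: w:T. ✓
w: successors {x}; ◇p there: x:T. ✓
x: successors {y}; ◇p there: y:T. ✓
y: successors {z}; ◇p there: z:T. ✓
z: successors {s}; ◇p there: s:F. ✗

{t, u, v, w, x, y}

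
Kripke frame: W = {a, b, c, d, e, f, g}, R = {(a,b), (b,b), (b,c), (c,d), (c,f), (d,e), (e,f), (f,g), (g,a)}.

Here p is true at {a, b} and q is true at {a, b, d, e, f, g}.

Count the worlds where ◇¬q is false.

a: successors {b}; ¬q there: b:F. ✗
b: successors {b, c}; ¬q there: b:F, c:T. ✓
c: successors {d, f}; ¬q there: d:F, f:F. ✗
d: successors {e}; ¬q there: e:F. ✗
e: successors {f}; ¬q there: f:F. ✗
f: successors {g}; ¬q there: g:F. ✗
g: successors {a}; ¬q there: a:F. ✗
Satisfying worlds: {b}.
So ◇¬q fails at the other 6 worlds.

6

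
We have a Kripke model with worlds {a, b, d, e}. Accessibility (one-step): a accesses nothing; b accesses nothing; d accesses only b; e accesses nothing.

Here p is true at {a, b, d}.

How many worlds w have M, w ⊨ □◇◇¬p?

3

a: no successors, so □◇◇¬p holds vacuously. ✓
b: no successors, so □◇◇¬p holds vacuously. ✓
d: successors {b}; ◇◇¬p there: b:F. ✗
e: no successors, so □◇◇¬p holds vacuously. ✓
Satisfying worlds: {a, b, e}.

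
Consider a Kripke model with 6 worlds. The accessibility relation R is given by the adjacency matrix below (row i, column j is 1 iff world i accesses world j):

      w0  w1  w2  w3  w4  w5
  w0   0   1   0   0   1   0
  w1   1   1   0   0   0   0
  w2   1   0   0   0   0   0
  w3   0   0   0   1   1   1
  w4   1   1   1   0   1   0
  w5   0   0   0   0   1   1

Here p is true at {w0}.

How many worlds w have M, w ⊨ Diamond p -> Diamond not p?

5

w0: Diamond p is F, Diamond not p is T. ✓
w1: Diamond p is T, Diamond not p is T. ✓
w2: Diamond p is T, Diamond not p is F. ✗
w3: Diamond p is F, Diamond not p is T. ✓
w4: Diamond p is T, Diamond not p is T. ✓
w5: Diamond p is F, Diamond not p is T. ✓
Satisfying worlds: {w0, w1, w3, w4, w5}.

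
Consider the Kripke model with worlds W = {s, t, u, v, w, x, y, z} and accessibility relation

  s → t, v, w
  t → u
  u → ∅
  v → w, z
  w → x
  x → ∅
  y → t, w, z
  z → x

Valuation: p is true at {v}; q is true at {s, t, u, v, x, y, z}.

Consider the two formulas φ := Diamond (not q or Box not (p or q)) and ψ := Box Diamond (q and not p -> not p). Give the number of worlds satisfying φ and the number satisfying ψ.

For Diamond (not q or Box not (p or q)):
s: successors {t, v, w}; not q or Box not (p or q) there: t:F, v:F, w:T. ✓
t: successors {u}; not q or Box not (p or q) there: u:T. ✓
u: no successors, so Diamond (not q or Box not (p or q)) fails. ✗
v: successors {w, z}; not q or Box not (p or q) there: w:T, z:F. ✓
w: successors {x}; not q or Box not (p or q) there: x:T. ✓
x: no successors, so Diamond (not q or Box not (p or q)) fails. ✗
y: successors {t, w, z}; not q or Box not (p or q) there: t:F, w:T, z:F. ✓
z: successors {x}; not q or Box not (p or q) there: x:T. ✓
— 6 worlds.
For Box Diamond (q and not p -> not p):
s: successors {t, v, w}; Diamond (q and not p -> not p) there: t:T, v:T, w:T. ✓
t: successors {u}; Diamond (q and not p -> not p) there: u:F. ✗
u: no successors, so Box Diamond (q and not p -> not p) holds vacuously. ✓
v: successors {w, z}; Diamond (q and not p -> not p) there: w:T, z:T. ✓
w: successors {x}; Diamond (q and not p -> not p) there: x:F. ✗
x: no successors, so Box Diamond (q and not p -> not p) holds vacuously. ✓
y: successors {t, w, z}; Diamond (q and not p -> not p) there: t:T, w:T, z:T. ✓
z: successors {x}; Diamond (q and not p -> not p) there: x:F. ✗
— 5 worlds.

6 and 5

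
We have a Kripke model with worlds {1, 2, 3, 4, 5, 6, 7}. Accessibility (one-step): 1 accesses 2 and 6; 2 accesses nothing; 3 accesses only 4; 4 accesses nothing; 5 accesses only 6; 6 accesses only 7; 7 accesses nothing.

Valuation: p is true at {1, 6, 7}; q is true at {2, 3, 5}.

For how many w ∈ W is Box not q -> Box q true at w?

1: Box not q is F, Box q is F. ✓
2: Box not q is T, Box q is T. ✓
3: Box not q is T, Box q is F. ✗
4: Box not q is T, Box q is T. ✓
5: Box not q is T, Box q is F. ✗
6: Box not q is T, Box q is F. ✗
7: Box not q is T, Box q is T. ✓
Satisfying worlds: {1, 2, 4, 7}.

4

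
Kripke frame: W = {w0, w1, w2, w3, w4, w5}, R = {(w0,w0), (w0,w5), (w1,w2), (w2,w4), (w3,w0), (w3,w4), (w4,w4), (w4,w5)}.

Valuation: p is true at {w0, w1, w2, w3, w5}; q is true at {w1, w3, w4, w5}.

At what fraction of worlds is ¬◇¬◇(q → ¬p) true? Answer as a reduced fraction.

w0: ◇¬◇(q → ¬p) is T. ✗
w1: ◇¬◇(q → ¬p) is F. ✓
w2: ◇¬◇(q → ¬p) is F. ✓
w3: ◇¬◇(q → ¬p) is F. ✓
w4: ◇¬◇(q → ¬p) is T. ✗
w5: ◇¬◇(q → ¬p) is F. ✓
That's 4 of 6 worlds, so 4/6 = 2/3.

2/3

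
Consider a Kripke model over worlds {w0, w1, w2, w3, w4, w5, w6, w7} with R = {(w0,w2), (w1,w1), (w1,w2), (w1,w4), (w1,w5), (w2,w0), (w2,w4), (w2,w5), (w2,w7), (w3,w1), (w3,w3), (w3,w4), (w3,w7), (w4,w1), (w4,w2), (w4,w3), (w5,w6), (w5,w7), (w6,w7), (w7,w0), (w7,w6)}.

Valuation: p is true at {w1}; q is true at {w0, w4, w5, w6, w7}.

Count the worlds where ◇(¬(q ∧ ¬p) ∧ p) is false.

w0: successors {w2}; ¬(q ∧ ¬p) ∧ p there: w2:F. ✗
w1: successors {w1, w2, w4, w5}; ¬(q ∧ ¬p) ∧ p there: w1:T, w2:F, w4:F, w5:F. ✓
w2: successors {w0, w4, w5, w7}; ¬(q ∧ ¬p) ∧ p there: w0:F, w4:F, w5:F, w7:F. ✗
w3: successors {w1, w3, w4, w7}; ¬(q ∧ ¬p) ∧ p there: w1:T, w3:F, w4:F, w7:F. ✓
w4: successors {w1, w2, w3}; ¬(q ∧ ¬p) ∧ p there: w1:T, w2:F, w3:F. ✓
w5: successors {w6, w7}; ¬(q ∧ ¬p) ∧ p there: w6:F, w7:F. ✗
w6: successors {w7}; ¬(q ∧ ¬p) ∧ p there: w7:F. ✗
w7: successors {w0, w6}; ¬(q ∧ ¬p) ∧ p there: w0:F, w6:F. ✗
Satisfying worlds: {w1, w3, w4}.
So ◇(¬(q ∧ ¬p) ∧ p) fails at the other 5 worlds.

5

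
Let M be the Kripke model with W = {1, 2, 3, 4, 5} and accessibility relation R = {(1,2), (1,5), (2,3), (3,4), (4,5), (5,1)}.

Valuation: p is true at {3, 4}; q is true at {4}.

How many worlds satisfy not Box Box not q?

1: Box Box not q is T. ✗
2: Box Box not q is F. ✓
3: Box Box not q is T. ✗
4: Box Box not q is T. ✗
5: Box Box not q is T. ✗
Satisfying worlds: {2}.

1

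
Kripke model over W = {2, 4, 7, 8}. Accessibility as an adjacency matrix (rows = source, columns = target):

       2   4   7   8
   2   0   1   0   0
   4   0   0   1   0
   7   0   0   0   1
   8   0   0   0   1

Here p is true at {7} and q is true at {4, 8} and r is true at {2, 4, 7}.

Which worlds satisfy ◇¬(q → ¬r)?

{2}

2: successors {4}; ¬(q → ¬r) there: 4:T. ✓
4: successors {7}; ¬(q → ¬r) there: 7:F. ✗
7: successors {8}; ¬(q → ¬r) there: 8:F. ✗
8: successors {8}; ¬(q → ¬r) there: 8:F. ✗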